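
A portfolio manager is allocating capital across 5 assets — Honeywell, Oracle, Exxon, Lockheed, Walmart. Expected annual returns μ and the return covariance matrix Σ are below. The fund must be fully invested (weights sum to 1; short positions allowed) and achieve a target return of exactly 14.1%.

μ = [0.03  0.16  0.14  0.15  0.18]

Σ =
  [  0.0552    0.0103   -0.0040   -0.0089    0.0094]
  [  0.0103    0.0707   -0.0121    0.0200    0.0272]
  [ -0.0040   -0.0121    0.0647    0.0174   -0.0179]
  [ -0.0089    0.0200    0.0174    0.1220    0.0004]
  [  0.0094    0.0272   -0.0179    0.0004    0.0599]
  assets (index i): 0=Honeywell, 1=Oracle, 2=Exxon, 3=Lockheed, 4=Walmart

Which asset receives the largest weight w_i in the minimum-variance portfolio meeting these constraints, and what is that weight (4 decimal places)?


x=Σ⁻¹μ = [0.0398  1.3713  3.1981  0.5406  3.3282]
y=Σ⁻¹𝟙 = [16.1798  7.4000  21.2032  5.0838  17.0974]
a=μᵀx=1.348497  b=𝟙ᵀx=8.477937  c=𝟙ᵀy=66.964127  D=ac−b²=18.425493
λ₁=(c·0.141−b)/D = (66.964127·0.141−8.477937)/18.425493 = 0.052319
λ₂=(a−b·0.141)/D = (1.348497−8.477937·0.141)/18.425493 = 0.008310
w* = 0.052319·x + 0.008310·y:
  w_0 = 0.052319·0.0398 + 0.008310·16.1798 = 0.1365  (Honeywell)
  w_1 = 0.052319·1.3713 + 0.008310·7.4000 = 0.1332  (Oracle)
  w_2 = 0.052319·3.1981 + 0.008310·21.2032 = 0.3435  (Exxon)
  w_3 = 0.052319·0.5406 + 0.008310·5.0838 = 0.0705  (Lockheed)
  w_4 = 0.052319·3.3282 + 0.008310·17.0974 = 0.3162  (Walmart)
Σw_i=1.0000  μᵀw=0.1410
σ²=wᵀΣw=λ₁·μ_p+λ₂ = 0.052319·0.141 + 0.008310 = 0.015687 ≈ 0.0157

Exxon (0.3435)


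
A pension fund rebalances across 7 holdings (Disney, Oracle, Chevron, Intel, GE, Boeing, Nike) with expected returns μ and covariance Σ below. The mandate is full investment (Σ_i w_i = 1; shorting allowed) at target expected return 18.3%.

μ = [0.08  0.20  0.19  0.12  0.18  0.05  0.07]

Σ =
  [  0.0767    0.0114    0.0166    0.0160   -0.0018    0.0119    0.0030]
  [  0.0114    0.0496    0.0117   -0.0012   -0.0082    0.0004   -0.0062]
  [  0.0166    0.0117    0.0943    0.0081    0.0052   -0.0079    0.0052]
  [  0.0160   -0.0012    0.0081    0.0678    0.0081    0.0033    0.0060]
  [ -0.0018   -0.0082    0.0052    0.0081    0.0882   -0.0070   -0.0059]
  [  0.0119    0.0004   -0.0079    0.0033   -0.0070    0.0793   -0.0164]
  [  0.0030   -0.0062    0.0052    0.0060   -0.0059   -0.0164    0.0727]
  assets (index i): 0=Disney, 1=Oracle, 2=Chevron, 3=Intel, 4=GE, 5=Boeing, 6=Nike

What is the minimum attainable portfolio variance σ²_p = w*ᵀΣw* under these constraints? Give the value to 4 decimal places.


0.0196

p=Σ⁻¹μ = [-0.3743  4.4461  1.3012  1.2773  2.4662  1.3002  1.6524]
q=Σ⁻¹𝟙 = [3.2482  23.0319  5.9407  9.2938  15.0477  17.5900  19.5826]
a=μᵀp=1.884374  b=𝟙ᵀp=12.069094  c=𝟙ᵀq=93.734876  D=ac−b²=30.968502
λ₁=(c·0.183−b)/D = (93.734876·0.183−12.069094)/30.968502 = 0.164179
λ₂=(a−b·0.183)/D = (1.884374−12.069094·0.183)/30.968502 = -0.010471
w* = 0.164179·p + -0.010471·q:
  w_0 = 0.164179·-0.3743 + -0.010471·3.2482 = -0.0955  (Disney)
  w_1 = 0.164179·4.4461 + -0.010471·23.0319 = 0.4888  (Oracle)
  w_2 = 0.164179·1.3012 + -0.010471·5.9407 = 0.1514  (Chevron)
  w_3 = 0.164179·1.2773 + -0.010471·9.2938 = 0.1124  (Intel)
  w_4 = 0.164179·2.4662 + -0.010471·15.0477 = 0.2473  (GE)
  w_5 = 0.164179·1.3002 + -0.010471·17.5900 = 0.0293  (Boeing)
  w_6 = 0.164179·1.6524 + -0.010471·19.5826 = 0.0662  (Nike)
Σw_i=1.0000  μᵀw=0.1830
σ²=wᵀΣw=λ₁·μ_p+λ₂ = 0.164179·0.183 + -0.010471 = 0.019574 ≈ 0.0196


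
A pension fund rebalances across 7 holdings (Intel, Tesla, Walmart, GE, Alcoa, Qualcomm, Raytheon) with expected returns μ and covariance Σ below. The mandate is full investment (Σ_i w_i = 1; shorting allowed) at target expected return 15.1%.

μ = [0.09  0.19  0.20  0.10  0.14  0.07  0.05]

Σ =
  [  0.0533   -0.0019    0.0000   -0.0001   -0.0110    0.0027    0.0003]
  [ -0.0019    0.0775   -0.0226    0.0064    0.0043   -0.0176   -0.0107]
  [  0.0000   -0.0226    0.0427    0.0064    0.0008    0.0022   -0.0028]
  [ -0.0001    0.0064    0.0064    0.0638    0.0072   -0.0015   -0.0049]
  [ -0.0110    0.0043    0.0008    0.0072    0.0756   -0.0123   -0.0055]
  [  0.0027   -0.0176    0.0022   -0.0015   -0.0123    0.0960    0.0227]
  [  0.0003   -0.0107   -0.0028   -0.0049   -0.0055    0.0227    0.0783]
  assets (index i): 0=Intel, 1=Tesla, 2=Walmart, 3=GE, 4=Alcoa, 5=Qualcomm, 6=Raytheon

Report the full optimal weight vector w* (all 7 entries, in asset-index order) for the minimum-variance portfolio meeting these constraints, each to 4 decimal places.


0.1301  0.2340  0.3325  0.0301  0.1123  0.0769  0.0840

x=Σ⁻¹μ = [2.2257  4.9833  7.2629  0.2388  2.1131  1.3722  1.3363]
y=Σ⁻¹𝟙 = [22.5232  27.5395  36.7439  8.8672  16.8999  12.5417  15.8685]
a=μᵀx=3.082315  b=𝟙ᵀx=19.532424  c=𝟙ᵀy=140.983902  D=ac−b²=53.041216
λ₁=(c·0.151−b)/D = (140.983902·0.151−19.532424)/53.041216 = 0.033109
λ₂=(a−b·0.151)/D = (3.082315−19.532424·0.151)/53.041216 = 0.002506
w* = 0.033109·x + 0.002506·y:
  w_0 = 0.033109·2.2257 + 0.002506·22.5232 = 0.1301  (Intel)
  w_1 = 0.033109·4.9833 + 0.002506·27.5395 = 0.2340  (Tesla)
  w_2 = 0.033109·7.2629 + 0.002506·36.7439 = 0.3325  (Walmart)
  w_3 = 0.033109·0.2388 + 0.002506·8.8672 = 0.0301  (GE)
  w_4 = 0.033109·2.1131 + 0.002506·16.8999 = 0.1123  (Alcoa)
  w_5 = 0.033109·1.3722 + 0.002506·12.5417 = 0.0769  (Qualcomm)
  w_6 = 0.033109·1.3363 + 0.002506·15.8685 = 0.0840  (Raytheon)
Σw_i=1.0000  μᵀw=0.1510
σ²=wᵀΣw=λ₁·μ_p+λ₂ = 0.033109·0.151 + 0.002506 = 0.007505 ≈ 0.0075


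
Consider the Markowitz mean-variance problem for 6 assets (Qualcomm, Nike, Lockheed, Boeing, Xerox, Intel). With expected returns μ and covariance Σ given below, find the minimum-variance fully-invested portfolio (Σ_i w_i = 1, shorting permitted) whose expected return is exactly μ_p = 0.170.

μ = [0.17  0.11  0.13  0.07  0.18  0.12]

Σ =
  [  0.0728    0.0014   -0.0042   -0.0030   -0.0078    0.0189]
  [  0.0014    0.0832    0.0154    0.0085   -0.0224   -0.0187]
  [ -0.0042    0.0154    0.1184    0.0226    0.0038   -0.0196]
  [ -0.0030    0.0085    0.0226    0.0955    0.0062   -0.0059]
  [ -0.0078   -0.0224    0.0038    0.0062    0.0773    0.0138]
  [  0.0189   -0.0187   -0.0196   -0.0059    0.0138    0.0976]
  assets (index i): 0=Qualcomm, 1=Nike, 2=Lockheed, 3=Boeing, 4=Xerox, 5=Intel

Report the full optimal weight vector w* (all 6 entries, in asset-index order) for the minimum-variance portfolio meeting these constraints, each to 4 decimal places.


x=Σ⁻¹μ = [2.4295  2.0872  0.9226  0.2725  2.9427  0.9446]
y=Σ⁻¹𝟙 = [13.1683  16.5359  6.5260  7.4483  16.2964  10.3208]
a=μᵀx=1.424671  b=𝟙ᵀx=9.599181  c=𝟙ᵀy=70.295797  D=ac−b²=8.004075
λ₁=(c·0.170−b)/D = (70.295797·0.170−9.599181)/8.004075 = 0.293738
λ₂=(a−b·0.170)/D = (1.424671−9.599181·0.170)/8.004075 = -0.025886
w* = 0.293738·x + -0.025886·y:
  w_0 = 0.293738·2.4295 + -0.025886·13.1683 = 0.3728  (Qualcomm)
  w_1 = 0.293738·2.0872 + -0.025886·16.5359 = 0.1851  (Nike)
  w_2 = 0.293738·0.9226 + -0.025886·6.5260 = 0.1021  (Lockheed)
  w_3 = 0.293738·0.2725 + -0.025886·7.4483 = -0.1128  (Boeing)
  w_4 = 0.293738·2.9427 + -0.025886·16.2964 = 0.4426  (Xerox)
  w_5 = 0.293738·0.9446 + -0.025886·10.3208 = 0.0103  (Intel)
Σw_i=1.0000  μᵀw=0.1700
σ²=wᵀΣw=λ₁·μ_p+λ₂ = 0.293738·0.170 + -0.025886 = 0.024050 ≈ 0.0240

0.3728  0.1851  0.1021  -0.1128  0.4426  0.0103


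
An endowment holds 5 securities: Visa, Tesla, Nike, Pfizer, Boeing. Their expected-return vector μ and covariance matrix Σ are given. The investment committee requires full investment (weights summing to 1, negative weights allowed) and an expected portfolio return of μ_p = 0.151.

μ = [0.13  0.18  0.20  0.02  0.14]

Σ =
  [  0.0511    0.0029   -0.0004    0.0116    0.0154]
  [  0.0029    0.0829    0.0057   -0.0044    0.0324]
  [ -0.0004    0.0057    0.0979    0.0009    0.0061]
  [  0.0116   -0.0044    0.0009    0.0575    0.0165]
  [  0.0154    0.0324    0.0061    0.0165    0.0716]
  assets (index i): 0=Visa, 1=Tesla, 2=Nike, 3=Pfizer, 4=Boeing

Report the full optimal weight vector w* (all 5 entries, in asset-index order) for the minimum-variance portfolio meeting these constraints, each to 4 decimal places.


0.3393  0.2500  0.2555  0.0912  0.0640

g=Σ⁻¹μ = [2.3366  1.7353  1.9191  -0.1772  0.5448]
h=Σ⁻¹𝟙 = [15.2477  11.0623  9.4040  14.5783  1.5204]
a=μᵀg=1.072657  b=𝟙ᵀg=6.358631  c=𝟙ᵀh=51.812643  D=ac−b²=15.145011
λ₁=(c·0.151−b)/D = (51.812643·0.151−6.358631)/15.145011 = 0.096737
λ₂=(a−b·0.151)/D = (1.072657−6.358631·0.151)/15.145011 = 0.007428
w* = 0.096737·g + 0.007428·h:
  w_0 = 0.096737·2.3366 + 0.007428·15.2477 = 0.3393  (Visa)
  w_1 = 0.096737·1.7353 + 0.007428·11.0623 = 0.2500  (Tesla)
  w_2 = 0.096737·1.9191 + 0.007428·9.4040 = 0.2555  (Nike)
  w_3 = 0.096737·-0.1772 + 0.007428·14.5783 = 0.0912  (Pfizer)
  w_4 = 0.096737·0.5448 + 0.007428·1.5204 = 0.0640  (Boeing)
Σw_i=1.0000  μᵀw=0.1510
σ²=wᵀΣw=λ₁·μ_p+λ₂ = 0.096737·0.151 + 0.007428 = 0.022036 ≈ 0.0220


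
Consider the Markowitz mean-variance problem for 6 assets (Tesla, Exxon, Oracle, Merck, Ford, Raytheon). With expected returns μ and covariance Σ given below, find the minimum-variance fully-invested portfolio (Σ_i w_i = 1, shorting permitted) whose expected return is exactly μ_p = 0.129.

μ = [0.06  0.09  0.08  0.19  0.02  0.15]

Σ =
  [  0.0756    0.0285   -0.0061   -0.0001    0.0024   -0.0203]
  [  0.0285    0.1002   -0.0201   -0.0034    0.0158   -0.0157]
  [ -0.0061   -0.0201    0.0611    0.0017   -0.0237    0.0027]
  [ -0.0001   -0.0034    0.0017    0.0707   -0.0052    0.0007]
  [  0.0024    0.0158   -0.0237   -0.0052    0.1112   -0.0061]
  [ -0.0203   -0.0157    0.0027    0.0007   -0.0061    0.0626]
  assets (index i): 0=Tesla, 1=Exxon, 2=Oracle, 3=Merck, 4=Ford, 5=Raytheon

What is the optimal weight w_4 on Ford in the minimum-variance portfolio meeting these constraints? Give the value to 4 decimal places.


p=Σ⁻¹μ = [1.2336  1.4104  1.9412  2.7285  0.6642  3.1004]
q=Σ⁻¹𝟙 = [16.8003  12.5651  26.2959  14.9623  14.5031  24.6855]
a=μᵀp=1.353000  b=𝟙ᵀp=11.078281  c=𝟙ᵀq=109.812292  D=ac−b²=25.847668
λ₁=(c·0.129−b)/D = (109.812292·0.129−11.078281)/25.847668 = 0.119450
λ₂=(a−b·0.129)/D = (1.353000−11.078281·0.129)/25.847668 = -0.002944
w* = 0.119450·p + -0.002944·q:
  w_0 = 0.119450·1.2336 + -0.002944·16.8003 = 0.0979  (Tesla)
  w_1 = 0.119450·1.4104 + -0.002944·12.5651 = 0.1315  (Exxon)
  w_2 = 0.119450·1.9412 + -0.002944·26.2959 = 0.1545  (Oracle)
  w_3 = 0.119450·2.7285 + -0.002944·14.9623 = 0.2819  (Merck)
  w_4 = 0.119450·0.6642 + -0.002944·14.5031 = 0.0366  (Ford)
  w_5 = 0.119450·3.1004 + -0.002944·24.6855 = 0.2977  (Raytheon)
Σw_i=1.0000  μᵀw=0.1290
σ²=wᵀΣw=λ₁·μ_p+λ₂ = 0.119450·0.129 + -0.002944 = 0.012465 ≈ 0.0125

0.0366


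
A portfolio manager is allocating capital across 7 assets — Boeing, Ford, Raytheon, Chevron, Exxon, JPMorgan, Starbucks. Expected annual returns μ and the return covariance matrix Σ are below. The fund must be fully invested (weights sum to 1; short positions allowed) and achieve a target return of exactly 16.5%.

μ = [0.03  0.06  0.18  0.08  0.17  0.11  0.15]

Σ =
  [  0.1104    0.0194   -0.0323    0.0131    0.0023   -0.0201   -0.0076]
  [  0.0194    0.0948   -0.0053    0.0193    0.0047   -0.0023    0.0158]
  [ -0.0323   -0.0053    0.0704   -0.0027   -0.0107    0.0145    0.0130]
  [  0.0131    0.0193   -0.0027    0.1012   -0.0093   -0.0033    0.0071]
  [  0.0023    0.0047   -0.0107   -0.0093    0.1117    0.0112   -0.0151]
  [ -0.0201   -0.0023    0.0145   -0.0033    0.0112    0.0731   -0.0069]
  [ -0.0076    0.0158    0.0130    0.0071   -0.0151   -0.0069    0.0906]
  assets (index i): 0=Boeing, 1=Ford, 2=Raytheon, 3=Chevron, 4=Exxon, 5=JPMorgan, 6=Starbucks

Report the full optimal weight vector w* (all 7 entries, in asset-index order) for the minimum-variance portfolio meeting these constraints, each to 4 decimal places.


0.0456  -0.0838  0.4097  0.0536  0.3015  0.0411  0.2323

p=Σ⁻¹μ = [1.3260  0.0133  2.9361  0.7936  1.9520  1.1843  1.6966]
q=Σ⁻¹𝟙 = [15.9187  4.6331  18.8601  8.1325  10.9955  14.1952  11.1351]
a=μᵀp=1.349169  b=𝟙ᵀp=9.901943  c=𝟙ᵀq=83.870227  D=ac−b²=15.106648
λ₁=(c·0.165−b)/D = (83.870227·0.165−9.901943)/15.106648 = 0.260590
λ₂=(a−b·0.165)/D = (1.349169−9.901943·0.165)/15.106648 = -0.018843
w* = 0.260590·p + -0.018843·q:
  w_0 = 0.260590·1.3260 + -0.018843·15.9187 = 0.0456  (Boeing)
  w_1 = 0.260590·0.0133 + -0.018843·4.6331 = -0.0838  (Ford)
  w_2 = 0.260590·2.9361 + -0.018843·18.8601 = 0.4097  (Raytheon)
  w_3 = 0.260590·0.7936 + -0.018843·8.1325 = 0.0536  (Chevron)
  w_4 = 0.260590·1.9520 + -0.018843·10.9955 = 0.3015  (Exxon)
  w_5 = 0.260590·1.1843 + -0.018843·14.1952 = 0.0411  (JPMorgan)
  w_6 = 0.260590·1.6966 + -0.018843·11.1351 = 0.2323  (Starbucks)
Σw_i=1.0000  μᵀw=0.1650
σ²=wᵀΣw=λ₁·μ_p+λ₂ = 0.260590·0.165 + -0.018843 = 0.024155 ≈ 0.0242


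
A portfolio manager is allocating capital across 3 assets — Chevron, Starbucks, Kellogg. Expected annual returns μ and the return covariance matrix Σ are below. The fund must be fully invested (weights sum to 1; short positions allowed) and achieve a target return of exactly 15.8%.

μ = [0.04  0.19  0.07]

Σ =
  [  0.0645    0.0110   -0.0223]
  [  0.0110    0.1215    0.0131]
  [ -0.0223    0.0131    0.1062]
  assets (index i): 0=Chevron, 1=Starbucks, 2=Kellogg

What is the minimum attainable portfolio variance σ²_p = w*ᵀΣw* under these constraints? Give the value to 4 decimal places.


0.0763

g=Σ⁻¹μ = [0.5820  1.4461  0.6030]
h=Σ⁻¹𝟙 = [19.0492  5.1275  12.7837]
a=μᵀg=0.340244  b=𝟙ᵀg=2.631053  c=𝟙ᵀh=36.960391  D=ac−b²=5.653097
λ₁=(c·0.158−b)/D = (36.960391·0.158−2.631053)/5.653097 = 0.567598
λ₂=(a−b·0.158)/D = (0.340244−2.631053·0.158)/5.653097 = -0.013349
w* = 0.567598·g + -0.013349·h:
  w_0 = 0.567598·0.5820 + -0.013349·19.0492 = 0.0761  (Chevron)
  w_1 = 0.567598·1.4461 + -0.013349·5.1275 = 0.7523  (Starbucks)
  w_2 = 0.567598·0.6030 + -0.013349·12.7837 = 0.1716  (Kellogg)
Σw_i=1.0000  μᵀw=0.1580
σ²=wᵀΣw=λ₁·μ_p+λ₂ = 0.567598·0.158 + -0.013349 = 0.076332 ≈ 0.0763


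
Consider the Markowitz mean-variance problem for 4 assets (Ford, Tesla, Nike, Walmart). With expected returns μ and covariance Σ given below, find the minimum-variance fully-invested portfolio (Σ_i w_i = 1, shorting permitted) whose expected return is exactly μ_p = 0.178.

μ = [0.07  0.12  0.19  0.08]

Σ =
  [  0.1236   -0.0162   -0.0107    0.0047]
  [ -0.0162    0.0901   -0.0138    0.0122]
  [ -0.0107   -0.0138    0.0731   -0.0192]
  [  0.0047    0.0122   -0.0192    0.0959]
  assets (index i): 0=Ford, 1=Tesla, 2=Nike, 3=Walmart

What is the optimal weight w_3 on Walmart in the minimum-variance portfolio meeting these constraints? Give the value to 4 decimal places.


g=Σ⁻¹μ = [1.0635  1.8824  3.4333  1.2300]
h=Σ⁻¹𝟙 = [11.4077  14.7602  21.3581  12.2668]
a=μᵀg=1.051051  b=𝟙ᵀg=7.609136  c=𝟙ᵀh=59.792733  D=ac−b²=4.946228
λ₁=(c·0.178−b)/D = (59.792733·0.178−7.609136)/4.946228 = 0.613391
λ₂=(a−b·0.178)/D = (1.051051−7.609136·0.178)/4.946228 = -0.061335
w* = 0.613391·g + -0.061335·h:
  w_0 = 0.613391·1.0635 + -0.061335·11.4077 = -0.0473  (Ford)
  w_1 = 0.613391·1.8824 + -0.061335·14.7602 = 0.2493  (Tesla)
  w_2 = 0.613391·3.4333 + -0.061335·21.3581 = 0.7959  (Nike)
  w_3 = 0.613391·1.2300 + -0.061335·12.2668 = 0.0021  (Walmart)
Σw_i=1.0000  μᵀw=0.1780
σ²=wᵀΣw=λ₁·μ_p+λ₂ = 0.613391·0.178 + -0.061335 = 0.047849 ≈ 0.0478

0.0021


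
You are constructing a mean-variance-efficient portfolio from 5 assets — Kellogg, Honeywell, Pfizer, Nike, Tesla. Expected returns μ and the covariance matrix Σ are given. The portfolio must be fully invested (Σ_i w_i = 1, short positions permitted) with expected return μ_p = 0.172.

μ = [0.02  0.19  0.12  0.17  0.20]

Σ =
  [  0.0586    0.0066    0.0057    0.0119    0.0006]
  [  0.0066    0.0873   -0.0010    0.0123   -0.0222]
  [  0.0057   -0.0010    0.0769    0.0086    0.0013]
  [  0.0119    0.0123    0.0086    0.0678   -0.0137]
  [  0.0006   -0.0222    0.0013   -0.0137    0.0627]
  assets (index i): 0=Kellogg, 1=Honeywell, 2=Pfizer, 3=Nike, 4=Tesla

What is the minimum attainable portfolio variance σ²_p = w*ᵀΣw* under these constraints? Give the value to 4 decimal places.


0.0143

x=Σ⁻¹μ = [-0.7696  3.0843  1.2488  2.9147  4.9002]
y=Σ⁻¹𝟙 = [11.3793  14.8697  10.4353  13.5499  23.8492]
a=μᵀx=2.196017  b=𝟙ᵀx=11.378378  c=𝟙ᵀy=74.083330  D=ac−b²=33.220768
λ₁=(c·0.172−b)/D = (74.083330·0.172−11.378378)/33.220768 = 0.041057
λ₂=(a−b·0.172)/D = (2.196017−11.378378·0.172)/33.220768 = 0.007192
w* = 0.041057·x + 0.007192·y:
  w_0 = 0.041057·-0.7696 + 0.007192·11.3793 = 0.0502  (Kellogg)
  w_1 = 0.041057·3.0843 + 0.007192·14.8697 = 0.2336  (Honeywell)
  w_2 = 0.041057·1.2488 + 0.007192·10.4353 = 0.1263  (Pfizer)
  w_3 = 0.041057·2.9147 + 0.007192·13.5499 = 0.2171  (Nike)
  w_4 = 0.041057·4.9002 + 0.007192·23.8492 = 0.3727  (Tesla)
Σw_i=1.0000  μᵀw=0.1720
σ²=wᵀΣw=λ₁·μ_p+λ₂ = 0.041057·0.172 + 0.007192 = 0.014254 ≈ 0.0143


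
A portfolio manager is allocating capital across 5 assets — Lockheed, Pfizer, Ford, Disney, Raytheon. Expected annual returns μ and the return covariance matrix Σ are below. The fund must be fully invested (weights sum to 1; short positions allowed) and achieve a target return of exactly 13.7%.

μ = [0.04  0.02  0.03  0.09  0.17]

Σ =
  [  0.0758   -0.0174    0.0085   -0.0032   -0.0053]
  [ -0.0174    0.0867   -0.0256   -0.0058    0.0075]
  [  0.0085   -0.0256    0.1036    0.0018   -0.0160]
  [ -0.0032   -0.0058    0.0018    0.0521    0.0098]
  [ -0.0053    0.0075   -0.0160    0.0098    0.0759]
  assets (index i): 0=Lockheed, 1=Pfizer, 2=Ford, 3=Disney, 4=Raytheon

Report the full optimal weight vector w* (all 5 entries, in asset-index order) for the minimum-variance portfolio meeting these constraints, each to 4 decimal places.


0.0736  -0.0523  0.0674  0.2731  0.6383

g=Σ⁻¹μ = [0.7777  0.4845  0.6620  1.3913  2.2061]
h=Σ⁻¹𝟙 = [17.7835  19.6246  14.7213  19.5051  13.0627]
a=μᵀg=0.560917  b=𝟙ᵀg=5.521588  c=𝟙ᵀh=84.697214  D=ac−b²=17.020158
λ₁=(c·0.137−b)/D = (84.697214·0.137−5.521588)/17.020158 = 0.357337
λ₂=(a−b·0.137)/D = (0.560917−5.521588·0.137)/17.020158 = -0.011489
w* = 0.357337·g + -0.011489·h:
  w_0 = 0.357337·0.7777 + -0.011489·17.7835 = 0.0736  (Lockheed)
  w_1 = 0.357337·0.4845 + -0.011489·19.6246 = -0.0523  (Pfizer)
  w_2 = 0.357337·0.6620 + -0.011489·14.7213 = 0.0674  (Ford)
  w_3 = 0.357337·1.3913 + -0.011489·19.5051 = 0.2731  (Disney)
  w_4 = 0.357337·2.2061 + -0.011489·13.0627 = 0.6383  (Raytheon)
Σw_i=1.0000  μᵀw=0.1370
σ²=wᵀΣw=λ₁·μ_p+λ₂ = 0.357337·0.137 + -0.011489 = 0.037466 ≈ 0.0375


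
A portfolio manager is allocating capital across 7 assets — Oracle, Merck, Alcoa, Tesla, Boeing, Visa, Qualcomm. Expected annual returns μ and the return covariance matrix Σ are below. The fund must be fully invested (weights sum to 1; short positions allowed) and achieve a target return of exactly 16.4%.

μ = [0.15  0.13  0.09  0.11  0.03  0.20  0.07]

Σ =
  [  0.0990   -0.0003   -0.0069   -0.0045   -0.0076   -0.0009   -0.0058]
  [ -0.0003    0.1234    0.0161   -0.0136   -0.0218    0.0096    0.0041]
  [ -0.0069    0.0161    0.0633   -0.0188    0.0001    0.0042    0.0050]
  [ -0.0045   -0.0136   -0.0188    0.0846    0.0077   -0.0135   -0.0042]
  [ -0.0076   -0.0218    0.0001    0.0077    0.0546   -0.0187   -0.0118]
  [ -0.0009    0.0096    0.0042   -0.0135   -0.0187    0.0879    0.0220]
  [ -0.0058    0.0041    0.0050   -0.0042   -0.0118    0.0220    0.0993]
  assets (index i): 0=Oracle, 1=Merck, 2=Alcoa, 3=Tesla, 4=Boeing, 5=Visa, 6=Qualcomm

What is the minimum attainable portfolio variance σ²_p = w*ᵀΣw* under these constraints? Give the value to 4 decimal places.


0.0248

u=Σ⁻¹μ = [1.9492  1.2027  1.7850  2.2706  2.0078  2.7534  0.4039]
v=Σ⁻¹𝟙 = [15.3309  11.5734  18.1970  18.8839  30.1357  16.1130  10.3818]
a=μᵀu=1.498333  b=𝟙ᵀu=12.372529  c=𝟙ᵀv=120.615612  D=ac−b²=27.642847
λ₁=(c·0.164−b)/D = (120.615612·0.164−12.372529)/27.642847 = 0.268005
λ₂=(a−b·0.164)/D = (1.498333−12.372529·0.164)/27.642847 = -0.019201
w* = 0.268005·u + -0.019201·v:
  w_0 = 0.268005·1.9492 + -0.019201·15.3309 = 0.2280  (Oracle)
  w_1 = 0.268005·1.2027 + -0.019201·11.5734 = 0.1001  (Merck)
  w_2 = 0.268005·1.7850 + -0.019201·18.1970 = 0.1290  (Alcoa)
  w_3 = 0.268005·2.2706 + -0.019201·18.8839 = 0.2460  (Tesla)
  w_4 = 0.268005·2.0078 + -0.019201·30.1357 = -0.0405  (Boeing)
  w_5 = 0.268005·2.7534 + -0.019201·16.1130 = 0.4285  (Visa)
  w_6 = 0.268005·0.4039 + -0.019201·10.3818 = -0.0911  (Qualcomm)
Σw_i=1.0000  μᵀw=0.1640
σ²=wᵀΣw=λ₁·μ_p+λ₂ = 0.268005·0.164 + -0.019201 = 0.024752 ≈ 0.0248


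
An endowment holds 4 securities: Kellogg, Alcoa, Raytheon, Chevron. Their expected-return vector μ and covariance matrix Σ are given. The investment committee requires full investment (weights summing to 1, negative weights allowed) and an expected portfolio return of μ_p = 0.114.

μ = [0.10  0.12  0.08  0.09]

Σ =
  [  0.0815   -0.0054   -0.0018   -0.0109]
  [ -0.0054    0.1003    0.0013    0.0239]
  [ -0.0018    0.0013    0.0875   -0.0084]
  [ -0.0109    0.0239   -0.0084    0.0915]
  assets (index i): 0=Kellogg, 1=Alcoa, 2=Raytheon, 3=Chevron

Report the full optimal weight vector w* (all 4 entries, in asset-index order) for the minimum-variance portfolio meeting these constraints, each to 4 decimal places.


p=Σ⁻¹μ = [1.4490  1.0272  1.0231  0.9818]
q=Σ⁻¹𝟙 = [14.6467  7.7787  12.7483  11.8123]
a=μᵀp=0.438372  b=𝟙ᵀp=4.481084  c=𝟙ᵀq=46.985979  D=ac−b²=0.517245
λ₁=(c·0.114−b)/D = (46.985979·0.114−4.481084)/0.517245 = 1.692268
λ₂=(a−b·0.114)/D = (0.438372−4.481084·0.114)/0.517245 = -0.140110
w* = 1.692268·p + -0.140110·q:
  w_0 = 1.692268·1.4490 + -0.140110·14.6467 = 0.3999  (Kellogg)
  w_1 = 1.692268·1.0272 + -0.140110·7.7787 = 0.6484  (Alcoa)
  w_2 = 1.692268·1.0231 + -0.140110·12.7483 = -0.0548  (Raytheon)
  w_3 = 1.692268·0.9818 + -0.140110·11.8123 = 0.0065  (Chevron)
Σw_i=1.0000  μᵀw=0.1140
σ²=wᵀΣw=λ₁·μ_p+λ₂ = 1.692268·0.114 + -0.140110 = 0.052809 ≈ 0.0528

0.3999  0.6484  -0.0548  0.0065


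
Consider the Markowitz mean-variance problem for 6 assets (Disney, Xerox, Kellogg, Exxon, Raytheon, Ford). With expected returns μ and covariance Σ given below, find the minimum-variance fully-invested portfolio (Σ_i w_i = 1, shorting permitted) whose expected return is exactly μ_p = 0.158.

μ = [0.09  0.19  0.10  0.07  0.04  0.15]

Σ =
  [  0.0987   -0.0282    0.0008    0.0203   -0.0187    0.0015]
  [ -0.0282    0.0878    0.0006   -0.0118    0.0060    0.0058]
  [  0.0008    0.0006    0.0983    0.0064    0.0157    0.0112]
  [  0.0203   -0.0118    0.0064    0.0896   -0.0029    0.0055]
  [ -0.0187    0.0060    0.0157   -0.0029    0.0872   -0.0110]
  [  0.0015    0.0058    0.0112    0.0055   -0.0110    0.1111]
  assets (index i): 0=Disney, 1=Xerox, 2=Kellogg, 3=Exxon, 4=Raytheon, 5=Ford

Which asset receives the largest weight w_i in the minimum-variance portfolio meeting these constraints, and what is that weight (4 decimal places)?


p=Σ⁻¹μ = [1.6370  2.6520  0.7070  0.6600  0.6672  1.1517]
q=Σ⁻¹𝟙 = [15.2400  16.0013  6.1896  9.3158  13.8710  8.2480]
a=μᵀp=0.967554  b=𝟙ᵀp=7.474954  c=𝟙ᵀq=68.865652  D=ac−b²=10.756326
λ₁=(c·0.158−b)/D = (68.865652·0.158−7.474954)/10.756326 = 0.316634
λ₂=(a−b·0.158)/D = (0.967554−7.474954·0.158)/10.756326 = -0.019848
w* = 0.316634·p + -0.019848·q:
  w_0 = 0.316634·1.6370 + -0.019848·15.2400 = 0.2158  (Disney)
  w_1 = 0.316634·2.6520 + -0.019848·16.0013 = 0.5221  (Xerox)
  w_2 = 0.316634·0.7070 + -0.019848·6.1896 = 0.1010  (Kellogg)
  w_3 = 0.316634·0.6600 + -0.019848·9.3158 = 0.0241  (Exxon)
  w_4 = 0.316634·0.6672 + -0.019848·13.8710 = -0.0640  (Raytheon)
  w_5 = 0.316634·1.1517 + -0.019848·8.2480 = 0.2010  (Ford)
Σw_i=1.0000  μᵀw=0.1580
σ²=wᵀΣw=λ₁·μ_p+λ₂ = 0.316634·0.158 + -0.019848 = 0.030180 ≈ 0.0302

Xerox (0.5221)


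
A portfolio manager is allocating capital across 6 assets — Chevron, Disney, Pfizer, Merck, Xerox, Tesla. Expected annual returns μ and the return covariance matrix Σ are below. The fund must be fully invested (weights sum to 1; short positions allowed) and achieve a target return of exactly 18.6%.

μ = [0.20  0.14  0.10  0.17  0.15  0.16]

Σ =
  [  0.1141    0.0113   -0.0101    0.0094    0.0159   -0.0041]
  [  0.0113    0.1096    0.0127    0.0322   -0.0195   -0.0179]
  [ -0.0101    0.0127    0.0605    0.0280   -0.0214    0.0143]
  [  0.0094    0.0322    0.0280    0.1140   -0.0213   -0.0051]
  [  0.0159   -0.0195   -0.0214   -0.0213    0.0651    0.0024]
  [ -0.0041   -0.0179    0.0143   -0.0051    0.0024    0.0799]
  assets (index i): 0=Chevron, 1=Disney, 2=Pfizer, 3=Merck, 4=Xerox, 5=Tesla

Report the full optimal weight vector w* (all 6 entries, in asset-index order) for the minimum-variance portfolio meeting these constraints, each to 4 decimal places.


0.2842  0.1146  -0.2678  0.2945  0.2087  0.3657

p=Σ⁻¹μ = [1.2537  1.5193  1.6370  1.2726  3.3303  2.0954]
q=Σ⁻¹𝟙 = [5.8027  10.9788  18.5489  5.7876  24.7966  11.5778]
a=μᵀp=1.678291  b=𝟙ᵀp=11.108281  c=𝟙ᵀq=77.492348  D=ac−b²=6.660768
λ₁=(c·0.186−b)/D = (77.492348·0.186−11.108281)/6.660768 = 0.496233
λ₂=(a−b·0.186)/D = (1.678291−11.108281·0.186)/6.660768 = -0.058229
w* = 0.496233·p + -0.058229·q:
  w_0 = 0.496233·1.2537 + -0.058229·5.8027 = 0.2842  (Chevron)
  w_1 = 0.496233·1.5193 + -0.058229·10.9788 = 0.1146  (Disney)
  w_2 = 0.496233·1.6370 + -0.058229·18.5489 = -0.2678  (Pfizer)
  w_3 = 0.496233·1.2726 + -0.058229·5.7876 = 0.2945  (Merck)
  w_4 = 0.496233·3.3303 + -0.058229·24.7966 = 0.2087  (Xerox)
  w_5 = 0.496233·2.0954 + -0.058229·11.5778 = 0.3657  (Tesla)
Σw_i=1.0000  μᵀw=0.1860
σ²=wᵀΣw=λ₁·μ_p+λ₂ = 0.496233·0.186 + -0.058229 = 0.034070 ≈ 0.0341


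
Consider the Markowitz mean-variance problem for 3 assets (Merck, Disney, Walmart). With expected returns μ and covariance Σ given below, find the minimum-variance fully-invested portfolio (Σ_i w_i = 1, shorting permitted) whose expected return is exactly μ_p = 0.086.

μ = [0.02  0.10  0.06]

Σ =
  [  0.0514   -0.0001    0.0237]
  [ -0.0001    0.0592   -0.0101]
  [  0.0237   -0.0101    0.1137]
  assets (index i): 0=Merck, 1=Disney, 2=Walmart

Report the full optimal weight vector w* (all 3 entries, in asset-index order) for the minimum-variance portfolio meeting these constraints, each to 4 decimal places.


u=Σ⁻¹μ = [0.0834  1.8037  0.6705]
v=Σ⁻¹𝟙 = [16.2555  18.1163  7.0160]
a=μᵀu=0.222274  b=𝟙ᵀu=2.557704  c=𝟙ᵀv=41.387836  D=ac−b²=2.657589
λ₁=(c·0.086−b)/D = (41.387836·0.086−2.557704)/2.657589 = 0.376902
λ₂=(a−b·0.086)/D = (0.222274−2.557704·0.086)/2.657589 = 0.000870
w* = 0.376902·u + 0.000870·v:
  w_0 = 0.376902·0.0834 + 0.000870·16.2555 = 0.0456  (Merck)
  w_1 = 0.376902·1.8037 + 0.000870·18.1163 = 0.6956  (Disney)
  w_2 = 0.376902·0.6705 + 0.000870·7.0160 = 0.2588  (Walmart)
Σw_i=1.0000  μᵀw=0.0860
σ²=wᵀΣw=λ₁·μ_p+λ₂ = 0.376902·0.086 + 0.000870 = 0.033283 ≈ 0.0333

0.0456  0.6956  0.2588


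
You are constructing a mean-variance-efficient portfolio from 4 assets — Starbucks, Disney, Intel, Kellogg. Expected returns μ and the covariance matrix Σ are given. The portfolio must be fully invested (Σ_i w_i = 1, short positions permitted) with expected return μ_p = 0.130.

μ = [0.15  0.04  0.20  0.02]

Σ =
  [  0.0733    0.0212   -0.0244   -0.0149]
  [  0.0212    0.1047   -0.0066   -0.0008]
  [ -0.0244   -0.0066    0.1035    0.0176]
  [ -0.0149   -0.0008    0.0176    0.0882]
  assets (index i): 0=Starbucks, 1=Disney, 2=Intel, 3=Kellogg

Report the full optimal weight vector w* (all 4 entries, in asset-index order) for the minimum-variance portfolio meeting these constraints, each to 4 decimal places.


x=Σ⁻¹μ = [2.9678  -0.0538  2.5928  0.2102]
y=Σ⁻¹𝟙 = [18.2512  6.7259  12.3498  12.0178]
a=μᵀx=0.965787  b=𝟙ᵀx=5.717033  c=𝟙ᵀy=49.344639  D=ac−b²=14.971955
λ₁=(c·0.130−b)/D = (49.344639·0.130−5.717033)/14.971955 = 0.046605
λ₂=(a−b·0.130)/D = (0.965787−5.717033·0.130)/14.971955 = 0.014866
w* = 0.046605·x + 0.014866·y:
  w_0 = 0.046605·2.9678 + 0.014866·18.2512 = 0.4096  (Starbucks)
  w_1 = 0.046605·-0.0538 + 0.014866·6.7259 = 0.0975  (Disney)
  w_2 = 0.046605·2.5928 + 0.014866·12.3498 = 0.3044  (Intel)
  w_3 = 0.046605·0.2102 + 0.014866·12.0178 = 0.1885  (Kellogg)
Σw_i=1.0000  μᵀw=0.1300
σ²=wᵀΣw=λ₁·μ_p+λ₂ = 0.046605·0.130 + 0.014866 = 0.020925 ≈ 0.0209

0.4096  0.0975  0.3044  0.1885


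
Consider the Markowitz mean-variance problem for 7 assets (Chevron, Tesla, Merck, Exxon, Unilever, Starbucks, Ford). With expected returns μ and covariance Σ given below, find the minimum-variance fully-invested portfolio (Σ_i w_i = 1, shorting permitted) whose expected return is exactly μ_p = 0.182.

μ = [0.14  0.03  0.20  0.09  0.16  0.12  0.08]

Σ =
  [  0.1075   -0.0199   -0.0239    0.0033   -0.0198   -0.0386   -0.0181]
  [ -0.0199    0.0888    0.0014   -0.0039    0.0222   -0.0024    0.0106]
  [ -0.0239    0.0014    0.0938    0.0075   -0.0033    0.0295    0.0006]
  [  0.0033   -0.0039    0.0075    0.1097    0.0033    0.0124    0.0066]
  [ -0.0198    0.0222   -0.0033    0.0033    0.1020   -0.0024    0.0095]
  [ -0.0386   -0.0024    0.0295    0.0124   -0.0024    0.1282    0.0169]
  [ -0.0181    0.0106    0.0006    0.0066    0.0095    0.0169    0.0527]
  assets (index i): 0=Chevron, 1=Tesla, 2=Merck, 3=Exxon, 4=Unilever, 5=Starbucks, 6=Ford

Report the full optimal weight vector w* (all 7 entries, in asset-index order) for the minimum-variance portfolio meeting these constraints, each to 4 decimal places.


0.3124  -0.1495  0.3997  -0.0323  0.3092  0.0851  0.0755

u=Σ⁻¹μ = [2.9500  0.2885  2.5973  0.2855  2.0171  1.0156  1.7185]
v=Σ⁻¹𝟙 = [22.5249  11.7610  13.2140  5.5011  10.3281  8.9481  18.7753]
a=μᵀu=1.548889  b=𝟙ᵀu=10.872501  c=𝟙ᵀv=91.052486  D=ac−b²=22.818939
λ₁=(c·0.182−b)/D = (91.052486·0.182−10.872501)/22.818939 = 0.249751
λ₂=(a−b·0.182)/D = (1.548889−10.872501·0.182)/22.818939 = -0.018840
w* = 0.249751·u + -0.018840·v:
  w_0 = 0.249751·2.9500 + -0.018840·22.5249 = 0.3124  (Chevron)
  w_1 = 0.249751·0.2885 + -0.018840·11.7610 = -0.1495  (Tesla)
  w_2 = 0.249751·2.5973 + -0.018840·13.2140 = 0.3997  (Merck)
  w_3 = 0.249751·0.2855 + -0.018840·5.5011 = -0.0323  (Exxon)
  w_4 = 0.249751·2.0171 + -0.018840·10.3281 = 0.3092  (Unilever)
  w_5 = 0.249751·1.0156 + -0.018840·8.9481 = 0.0851  (Starbucks)
  w_6 = 0.249751·1.7185 + -0.018840·18.7753 = 0.0755  (Ford)
Σw_i=1.0000  μᵀw=0.1820
σ²=wᵀΣw=λ₁·μ_p+λ₂ = 0.249751·0.182 + -0.018840 = 0.026615 ≈ 0.0266


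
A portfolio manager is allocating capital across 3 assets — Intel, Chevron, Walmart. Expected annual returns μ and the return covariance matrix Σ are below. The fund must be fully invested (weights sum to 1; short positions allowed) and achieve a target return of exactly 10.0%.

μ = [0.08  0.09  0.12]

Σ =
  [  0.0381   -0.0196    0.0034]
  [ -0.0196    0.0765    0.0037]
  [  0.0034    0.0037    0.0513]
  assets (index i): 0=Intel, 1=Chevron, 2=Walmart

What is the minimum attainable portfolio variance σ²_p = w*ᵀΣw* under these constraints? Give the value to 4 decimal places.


u=Σ⁻¹μ = [2.8501  1.8090  2.0198]
v=Σ⁻¹𝟙 = [35.9317  21.5254  15.5592]
a=μᵀu=0.633196  b=𝟙ᵀu=6.678924  c=𝟙ᵀv=73.016259  D=ac−b²=1.625610
λ₁=(c·0.100−b)/D = (73.016259·0.100−6.678924)/1.625610 = 0.383058
λ₂=(a−b·0.100)/D = (0.633196−6.678924·0.100)/1.625610 = -0.021343
w* = 0.383058·u + -0.021343·v:
  w_0 = 0.383058·2.8501 + -0.021343·35.9317 = 0.3249  (Intel)
  w_1 = 0.383058·1.8090 + -0.021343·21.5254 = 0.2335  (Chevron)
  w_2 = 0.383058·2.0198 + -0.021343·15.5592 = 0.4416  (Walmart)
Σw_i=1.0000  μᵀw=0.1000
σ²=wᵀΣw=λ₁·μ_p+λ₂ = 0.383058·0.100 + -0.021343 = 0.016962 ≈ 0.0170

0.0170


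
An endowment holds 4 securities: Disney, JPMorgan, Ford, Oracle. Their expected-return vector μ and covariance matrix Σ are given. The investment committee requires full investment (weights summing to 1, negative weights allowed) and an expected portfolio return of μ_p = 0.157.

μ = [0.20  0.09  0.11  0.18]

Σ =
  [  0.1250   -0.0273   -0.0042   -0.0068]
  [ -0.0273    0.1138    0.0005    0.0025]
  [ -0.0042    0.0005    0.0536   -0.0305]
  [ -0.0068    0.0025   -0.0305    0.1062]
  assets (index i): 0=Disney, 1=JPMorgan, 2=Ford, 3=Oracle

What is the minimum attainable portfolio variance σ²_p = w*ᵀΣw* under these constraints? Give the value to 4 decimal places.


0.0181

g=Σ⁻¹μ = [2.1566  1.2272  3.8686  2.9151]
h=Σ⁻¹𝟙 = [12.4784  11.2399  30.1130  18.5989]
a=μᵀg=1.492033  b=𝟙ᵀg=10.167489  c=𝟙ᵀh=72.430130  D=ac−b²=4.690318
λ₁=(c·0.157−b)/D = (72.430130·0.157−10.167489)/4.690318 = 0.256708
λ₂=(a−b·0.157)/D = (1.492033−10.167489·0.157)/4.690318 = -0.022229
w* = 0.256708·g + -0.022229·h:
  w_0 = 0.256708·2.1566 + -0.022229·12.4784 = 0.2762  (Disney)
  w_1 = 0.256708·1.2272 + -0.022229·11.2399 = 0.0652  (JPMorgan)
  w_2 = 0.256708·3.8686 + -0.022229·30.1130 = 0.3237  (Ford)
  w_3 = 0.256708·2.9151 + -0.022229·18.5989 = 0.3349  (Oracle)
Σw_i=1.0000  μᵀw=0.1570
σ²=wᵀΣw=λ₁·μ_p+λ₂ = 0.256708·0.157 + -0.022229 = 0.018074 ≈ 0.0181


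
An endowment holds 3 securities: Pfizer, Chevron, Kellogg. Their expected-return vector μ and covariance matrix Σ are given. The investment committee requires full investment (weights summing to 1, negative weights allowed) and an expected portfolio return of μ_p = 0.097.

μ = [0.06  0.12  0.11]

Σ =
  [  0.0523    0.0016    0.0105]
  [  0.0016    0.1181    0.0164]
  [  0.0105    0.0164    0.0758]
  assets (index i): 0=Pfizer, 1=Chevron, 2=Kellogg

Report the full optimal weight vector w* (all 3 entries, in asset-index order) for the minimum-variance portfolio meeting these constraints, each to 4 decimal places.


g=Σ⁻¹μ = [0.8915  0.8450  1.1449]
h=Σ⁻¹𝟙 = [17.0347  6.9408  9.3312]
a=μᵀg=0.280830  b=𝟙ᵀg=2.881418  c=𝟙ᵀh=33.306784  D=ac−b²=1.050971
λ₁=(c·0.097−b)/D = (33.306784·0.097−2.881418)/1.050971 = 0.332398
λ₂=(a−b·0.097)/D = (0.280830−2.881418·0.097)/1.050971 = 0.001268
w* = 0.332398·g + 0.001268·h:
  w_0 = 0.332398·0.8915 + 0.001268·17.0347 = 0.3179  (Pfizer)
  w_1 = 0.332398·0.8450 + 0.001268·6.9408 = 0.2897  (Chevron)
  w_2 = 0.332398·1.1449 + 0.001268·9.3312 = 0.3924  (Kellogg)
Σw_i=1.0000  μᵀw=0.0970
σ²=wᵀΣw=λ₁·μ_p+λ₂ = 0.332398·0.097 + 0.001268 = 0.033510 ≈ 0.0335

0.3179  0.2897  0.3924


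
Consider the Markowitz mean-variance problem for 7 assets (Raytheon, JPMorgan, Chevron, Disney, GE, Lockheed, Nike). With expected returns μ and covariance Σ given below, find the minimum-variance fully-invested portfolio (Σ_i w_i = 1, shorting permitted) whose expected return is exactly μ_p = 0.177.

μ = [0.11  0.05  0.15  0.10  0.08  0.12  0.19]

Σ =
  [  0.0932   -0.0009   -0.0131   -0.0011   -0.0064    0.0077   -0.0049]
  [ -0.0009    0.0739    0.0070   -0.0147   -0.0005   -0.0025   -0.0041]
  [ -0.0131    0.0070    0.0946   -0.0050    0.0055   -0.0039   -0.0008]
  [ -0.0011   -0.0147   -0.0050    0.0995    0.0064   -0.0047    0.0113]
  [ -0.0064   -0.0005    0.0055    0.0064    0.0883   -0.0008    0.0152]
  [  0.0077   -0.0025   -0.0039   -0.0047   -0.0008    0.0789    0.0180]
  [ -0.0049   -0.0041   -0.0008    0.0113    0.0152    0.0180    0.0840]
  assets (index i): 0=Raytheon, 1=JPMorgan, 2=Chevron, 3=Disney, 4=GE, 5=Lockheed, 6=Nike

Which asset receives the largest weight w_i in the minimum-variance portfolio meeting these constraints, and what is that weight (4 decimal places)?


Nike (0.5244)

g=Σ⁻¹μ = [1.5008  0.8790  1.8165  1.0428  0.5075  1.1172  1.9381]
h=Σ⁻¹𝟙 = [12.7861  15.8780  11.8009  12.1920  9.5029  11.5795  7.6970]
a=μᵀg=1.128699  b=𝟙ᵀg=8.801905  c=𝟙ᵀh=81.436366  D=ac−b²=14.443586
λ₁=(c·0.177−b)/D = (81.436366·0.177−8.801905)/14.443586 = 0.388569
λ₂=(a−b·0.177)/D = (1.128699−8.801905·0.177)/14.443586 = -0.029718
w* = 0.388569·g + -0.029718·h:
  w_0 = 0.388569·1.5008 + -0.029718·12.7861 = 0.2032  (Raytheon)
  w_1 = 0.388569·0.8790 + -0.029718·15.8780 = -0.1303  (JPMorgan)
  w_2 = 0.388569·1.8165 + -0.029718·11.8009 = 0.3551  (Chevron)
  w_3 = 0.388569·1.0428 + -0.029718·12.1920 = 0.0429  (Disney)
  w_4 = 0.388569·0.5075 + -0.029718·9.5029 = -0.0852  (GE)
  w_5 = 0.388569·1.1172 + -0.029718·11.5795 = 0.0900  (Lockheed)
  w_6 = 0.388569·1.9381 + -0.029718·7.6970 = 0.5244  (Nike)
Σw_i=1.0000  μᵀw=0.1770
σ²=wᵀΣw=λ₁·μ_p+λ₂ = 0.388569·0.177 + -0.029718 = 0.039058 ≈ 0.0391


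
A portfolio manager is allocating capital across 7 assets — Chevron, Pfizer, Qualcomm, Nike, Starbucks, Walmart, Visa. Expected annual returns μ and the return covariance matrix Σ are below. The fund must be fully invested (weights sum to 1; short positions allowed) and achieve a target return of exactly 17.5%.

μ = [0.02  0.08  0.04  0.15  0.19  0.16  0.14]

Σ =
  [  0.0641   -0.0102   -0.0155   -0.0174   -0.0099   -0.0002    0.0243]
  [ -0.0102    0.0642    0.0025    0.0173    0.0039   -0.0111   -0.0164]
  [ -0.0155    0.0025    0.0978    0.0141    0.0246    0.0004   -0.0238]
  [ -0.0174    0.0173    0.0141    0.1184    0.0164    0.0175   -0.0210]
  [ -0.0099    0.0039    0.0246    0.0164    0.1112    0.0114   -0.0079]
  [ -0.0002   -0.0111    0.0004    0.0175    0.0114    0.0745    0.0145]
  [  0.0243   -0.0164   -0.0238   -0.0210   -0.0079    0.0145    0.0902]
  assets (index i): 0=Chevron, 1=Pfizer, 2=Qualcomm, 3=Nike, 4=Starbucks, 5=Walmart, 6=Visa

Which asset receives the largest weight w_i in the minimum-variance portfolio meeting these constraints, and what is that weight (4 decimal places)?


Visa (0.3288)

x=Σ⁻¹μ = [0.4285  1.7291  0.4038  0.9418  1.4338  1.5845  1.9477]
y=Σ⁻¹𝟙 = [19.9434  21.5450  13.6534  6.4571  5.8008  11.6047  13.3794]
a=μᵀx=1.102950  b=𝟙ᵀx=8.469192  c=𝟙ᵀy=92.383829  D=ac−b²=30.167563
λ₁=(c·0.175−b)/D = (92.383829·0.175−8.469192)/30.167563 = 0.255174
λ₂=(a−b·0.175)/D = (1.102950−8.469192·0.175)/30.167563 = -0.012568
w* = 0.255174·x + -0.012568·y:
  w_0 = 0.255174·0.4285 + -0.012568·19.9434 = -0.1413  (Chevron)
  w_1 = 0.255174·1.7291 + -0.012568·21.5450 = 0.1704  (Pfizer)
  w_2 = 0.255174·0.4038 + -0.012568·13.6534 = -0.0686  (Qualcomm)
  w_3 = 0.255174·0.9418 + -0.012568·6.4571 = 0.1592  (Nike)
  w_4 = 0.255174·1.4338 + -0.012568·5.8008 = 0.2930  (Starbucks)
  w_5 = 0.255174·1.5845 + -0.012568·11.6047 = 0.2585  (Walmart)
  w_6 = 0.255174·1.9477 + -0.012568·13.3794 = 0.3288  (Visa)
Σw_i=1.0000  μᵀw=0.1750
σ²=wᵀΣw=λ₁·μ_p+λ₂ = 0.255174·0.175 + -0.012568 = 0.032087 ≈ 0.0321


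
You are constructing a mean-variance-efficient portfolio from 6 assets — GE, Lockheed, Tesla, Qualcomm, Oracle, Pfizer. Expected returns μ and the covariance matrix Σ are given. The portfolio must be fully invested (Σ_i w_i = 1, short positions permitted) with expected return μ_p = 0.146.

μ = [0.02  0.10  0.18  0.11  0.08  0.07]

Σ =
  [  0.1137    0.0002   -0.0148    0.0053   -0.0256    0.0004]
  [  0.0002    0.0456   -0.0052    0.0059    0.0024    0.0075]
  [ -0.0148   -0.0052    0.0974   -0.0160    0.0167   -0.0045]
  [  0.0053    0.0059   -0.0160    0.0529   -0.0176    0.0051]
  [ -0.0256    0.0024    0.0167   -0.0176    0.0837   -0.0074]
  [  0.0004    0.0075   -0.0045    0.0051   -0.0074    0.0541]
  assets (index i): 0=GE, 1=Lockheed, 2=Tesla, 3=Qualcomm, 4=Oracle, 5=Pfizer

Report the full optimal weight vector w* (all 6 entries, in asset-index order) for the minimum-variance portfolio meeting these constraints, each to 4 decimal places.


p=Σ⁻¹μ = [0.6401  1.8293  2.3355  2.8511  1.3337  1.1435]
q=Σ⁻¹𝟙 = [13.8764  16.3905  14.8125  24.9767  19.5800  17.6652]
a=μᵀp=1.116487  b=𝟙ᵀp=10.133221  c=𝟙ᵀq=107.301260  D=ac−b²=17.118346
λ₁=(c·0.146−b)/D = (107.301260·0.146−10.133221)/17.118346 = 0.323207
λ₂=(a−b·0.146)/D = (1.116487−10.133221·0.146)/17.118346 = -0.021203
w* = 0.323207·p + -0.021203·q:
  w_0 = 0.323207·0.6401 + -0.021203·13.8764 = -0.0874  (GE)
  w_1 = 0.323207·1.8293 + -0.021203·16.3905 = 0.2437  (Lockheed)
  w_2 = 0.323207·2.3355 + -0.021203·14.8125 = 0.4408  (Tesla)
  w_3 = 0.323207·2.8511 + -0.021203·24.9767 = 0.3919  (Qualcomm)
  w_4 = 0.323207·1.3337 + -0.021203·19.5800 = 0.0159  (Oracle)
  w_5 = 0.323207·1.1435 + -0.021203·17.6652 = -0.0050  (Pfizer)
Σw_i=1.0000  μᵀw=0.1460
σ²=wᵀΣw=λ₁·μ_p+λ₂ = 0.323207·0.146 + -0.021203 = 0.025985 ≈ 0.0260

-0.0874  0.2437  0.4408  0.3919  0.0159  -0.0050
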